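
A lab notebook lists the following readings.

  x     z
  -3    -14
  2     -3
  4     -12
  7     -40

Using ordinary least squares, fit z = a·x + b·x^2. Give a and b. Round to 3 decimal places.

a = 1.313, b = -1.016

Entries of MᵀM: Σx·x = 78, Σx·x^2 = 388, Σx^2·x^2 = 2754.
For Mᵀz: Σx·z = -292, Σx^2·z = -2290.
Eliminating b: 2754·(row 1) − 388·(row 2) gives 64268·a = 2754·(-292) − 388·(-2290) = 84352, so a = 21088/16067.
Then b = ((-2290) − 388·(21088/16067))/2754 = -16331/16067.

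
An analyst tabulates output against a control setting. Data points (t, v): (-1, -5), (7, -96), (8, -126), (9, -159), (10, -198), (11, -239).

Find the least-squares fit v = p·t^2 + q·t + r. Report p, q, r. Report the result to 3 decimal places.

p = -2.034, q = 0.819, r = -2.142

Entries of MᵀM: Σt^2·t^2 = 37700, Σt^2·t = 3914, Σt^2 = 416, Σt·t = 416, Σt = 44, Σ1 = 6.
Moment sums: Σt^2·v = -74371, Σt·v = -7715, Σv = -823.
MᵀM·[p, q, r]ᵀ = Mᵀv becomes [[37700, 3914, 416]; [3914, 416, 44]; [416, 44, 6]]·[p, q, r]ᵀ = [-74371, -7715, -823]ᵀ.
Solving the 3×3 system (Gaussian elimination) gives p = -1013/498, q = 14281/17430, r = -12443/5810.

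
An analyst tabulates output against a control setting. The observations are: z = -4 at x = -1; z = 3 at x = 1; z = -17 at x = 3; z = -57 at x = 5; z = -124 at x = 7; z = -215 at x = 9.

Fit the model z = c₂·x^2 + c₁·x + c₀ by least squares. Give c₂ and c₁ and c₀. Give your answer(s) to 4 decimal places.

The normal system MᵀM·[c₂, c₁, c₀]ᵀ = Mᵀz is [[9670, 1224, 166]; [1224, 166, 24]; [166, 24, 6]]·[c₂, c₁, c₀]ᵀ = [-25070, -3132, -414]ᵀ.
Row-reducing yields c₂ = -339/112, c₁ = 219/70, c₀ = 1247/560.

c₂ = -3.0268, c₁ = 3.1286, c₀ = 2.2268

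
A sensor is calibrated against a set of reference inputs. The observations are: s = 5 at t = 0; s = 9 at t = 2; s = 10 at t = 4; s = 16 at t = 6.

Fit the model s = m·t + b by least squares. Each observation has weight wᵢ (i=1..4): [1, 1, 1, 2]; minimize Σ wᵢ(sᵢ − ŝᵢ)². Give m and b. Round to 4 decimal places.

m = 1.7794, b = 4.7941

Entries of XᵀWX: Σwᵢ·t·t = 92, Σwᵢ·t = 18, Σwᵢ·1 = 5.
Right-hand side: Σwᵢ·t·s = 250, Σwᵢ·s = 56.
So XᵀWX·[m, b]ᵀ = XᵀWs: [[92, 18]; [18, 5]]·[m, b]ᵀ = [250, 56]ᵀ.
Δ = 92·5 − 18² = 136.
m = (250·5 − 18·56)/136 = 121/68; b = (92·56 − 18·250)/136 = 163/34.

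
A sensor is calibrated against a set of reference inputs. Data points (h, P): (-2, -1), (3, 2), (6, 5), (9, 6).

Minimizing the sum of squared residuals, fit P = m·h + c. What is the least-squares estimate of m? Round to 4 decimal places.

Normal-equation sums: Σh·h = 130, Σh = 16, Σ1 = 4.
Right-hand side: Σh·P = 92, ΣP = 12.
So AᵀA·[m, c]ᵀ = AᵀP: [[130, 16]; [16, 4]]·[m, c]ᵀ = [92, 12]ᵀ.
Eliminating c: 4·(row 1) − 16·(row 2) gives 264·m = 4·92 − 16·12 = 176, so m = 2/3.
Then c = (12 − 16·(2/3))/4 = 1/3.

m = 0.6667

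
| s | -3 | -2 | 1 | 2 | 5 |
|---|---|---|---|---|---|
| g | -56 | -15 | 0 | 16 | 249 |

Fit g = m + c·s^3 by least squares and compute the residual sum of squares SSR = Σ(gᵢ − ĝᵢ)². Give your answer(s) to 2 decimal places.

Sums needed: Σ1 = 5, Σs^3 = 99, Σs^3·s^3 = 16483.
And Σg = 194, Σs^3·g = 32885.
Eliminating c: 16483·(row 1) − 99·(row 2) gives 72614·m = 16483·194 − 99·32885 = -57913, so m = -57913/72614.
Then c = (32885 − 99·(-57913/72614))/16483 = 145219/72614.
Residuals: -43779/36307, 130455/72614, -43653/36307, 57985/72614, -6788/36307; SSR = 493759/72614.

SSR = 6.80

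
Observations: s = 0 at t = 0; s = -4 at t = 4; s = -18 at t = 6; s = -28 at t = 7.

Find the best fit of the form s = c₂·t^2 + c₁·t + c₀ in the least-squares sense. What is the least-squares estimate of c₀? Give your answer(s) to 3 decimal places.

c₀ = 0.000

MᵀM·[c₂, c₁, c₀]ᵀ = Mᵀs reads: 3953·c₂ + 623·c₁ + 101·c₀ = -2084;  623·c₂ + 101·c₁ + 17·c₀ = -320;  101·c₂ + 17·c₁ + 4·c₀ = -50.
Inverting the 3×3 Gram matrix, [c₂, c₁, c₀]ᵀ = [-1, 3, 0]ᵀ.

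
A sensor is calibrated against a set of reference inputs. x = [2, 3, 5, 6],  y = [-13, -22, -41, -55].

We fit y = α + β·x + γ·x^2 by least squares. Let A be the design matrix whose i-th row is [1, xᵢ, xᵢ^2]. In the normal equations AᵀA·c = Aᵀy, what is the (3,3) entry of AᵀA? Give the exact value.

Row 3 ↔ basis x^2, column 3 ↔ basis x^2, so (AᵀA)_{3,3} = Σᵢ (x^2)·(x^2) = (4)·(4) + (9)·(9) + (25)·(25) + (36)·(36) = 2018.

2018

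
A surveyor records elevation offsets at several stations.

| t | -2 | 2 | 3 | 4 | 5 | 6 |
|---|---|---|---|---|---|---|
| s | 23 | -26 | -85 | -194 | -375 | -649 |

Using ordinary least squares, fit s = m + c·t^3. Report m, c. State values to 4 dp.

m = -2.1848, c = -2.9928

Sums needed: Σ1 = 6, Σt^3 = 432, Σt^3·t^3 = 67234.
Moment sums: Σs = -1306, Σt^3·s = -202162.
Eliminating c: 67234·(row 1) − 432·(row 2) gives 216780·m = 67234·(-1306) − 432·(-202162) = -473620, so m = -23681/10839.
Then c = ((-202162) − 432·(-23681/10839))/67234 = -10813/3613.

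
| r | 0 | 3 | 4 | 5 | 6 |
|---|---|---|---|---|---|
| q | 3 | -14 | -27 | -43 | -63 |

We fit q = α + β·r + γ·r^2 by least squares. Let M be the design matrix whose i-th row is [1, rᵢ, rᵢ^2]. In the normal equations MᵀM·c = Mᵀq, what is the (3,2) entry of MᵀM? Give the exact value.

Row 3 ↔ basis r^2, column 2 ↔ basis r, so (MᵀM)_{3,2} = Σᵢ (r^2)·(r) = (0)·(0) + (9)·(3) + (16)·(4) + (25)·(5) + (36)·(6) = 432.

432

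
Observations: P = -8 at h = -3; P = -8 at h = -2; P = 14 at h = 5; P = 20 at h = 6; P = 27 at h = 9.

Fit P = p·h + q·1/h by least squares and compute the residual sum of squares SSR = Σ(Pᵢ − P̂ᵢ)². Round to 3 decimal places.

Sums needed: Σh·h = 155, Σh·1/h = 5, Σ1/h·1/h = 1787/4050.
Right-hand side: Σh·P = 473, Σ1/h·P = 79/5.
Determinant 155·(1787/4050) − 5² = 35147/810.
p = (473·(1787/4050) − 5·(79/5))/(35147/810) = 75043/25105; q = (155·(79/5) − 5·473)/(35147/810) = 9720/5021.
Residuals: 40489/25105, -26454/25105, -6693/5021, 43742/25105, -2952/25105; SSR = 214346/25105.

SSR = 8.538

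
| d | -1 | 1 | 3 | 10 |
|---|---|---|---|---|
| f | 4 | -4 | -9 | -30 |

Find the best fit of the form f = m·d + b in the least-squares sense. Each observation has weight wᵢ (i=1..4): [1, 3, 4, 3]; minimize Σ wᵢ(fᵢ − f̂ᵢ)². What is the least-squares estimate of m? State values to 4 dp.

m = -2.9756

Compute the Gram sums: Σwᵢ·d·d = 340, Σwᵢ·d = 44, Σwᵢ·1 = 11.
Moment sums: Σwᵢ·d·f = -1024, Σwᵢ·f = -134.
Δ = 340·11 − 44² = 1804.
m = ((-1024)·11 − 44·(-134))/1804 = -122/41; b = (340·(-134) − 44·(-1024))/1804 = -126/451.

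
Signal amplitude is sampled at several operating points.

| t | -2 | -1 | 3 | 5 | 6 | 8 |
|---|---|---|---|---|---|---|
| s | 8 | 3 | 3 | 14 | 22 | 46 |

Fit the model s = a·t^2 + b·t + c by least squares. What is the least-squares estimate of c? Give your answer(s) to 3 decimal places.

XᵀX·[a, b, c]ᵀ = Xᵀs reads: 6115·a + 871·b + 139·c = 4148;  871·a + 139·b + 19·c = 560;  139·a + 19·b + 6·c = 96.
(Σt^2·t^2 = 6115, Σt^2·t = 871, Σt^2 = 139, Σt·t = 139, Σt = 19, Σ1 = 6, Σt^2·s = 4148, Σt·s = 560, Σs = 96.)
Inverting the 3×3 Gram matrix, [a, b, c]ᵀ = [171/176, -33/16, 1/44]ᵀ.

c = 0.023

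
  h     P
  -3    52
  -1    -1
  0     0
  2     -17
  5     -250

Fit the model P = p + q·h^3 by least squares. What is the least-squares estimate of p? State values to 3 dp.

p = -1.459

Sums needed: Σ1 = 5, Σh^3 = 105, Σh^3·h^3 = 16419.
Moment sums: ΣP = -216, Σh^3·P = -32789.
Normal equations: [[5, 105]; [105, 16419]]·[p, q]ᵀ = [-216, -32789]ᵀ.
det = 5·16419 − 105² = 71070.
p = ((-216)·16419 − 105·(-32789))/71070 = -34553/23690; q = (5·(-32789) − 105·(-216))/71070 = -28253/14214.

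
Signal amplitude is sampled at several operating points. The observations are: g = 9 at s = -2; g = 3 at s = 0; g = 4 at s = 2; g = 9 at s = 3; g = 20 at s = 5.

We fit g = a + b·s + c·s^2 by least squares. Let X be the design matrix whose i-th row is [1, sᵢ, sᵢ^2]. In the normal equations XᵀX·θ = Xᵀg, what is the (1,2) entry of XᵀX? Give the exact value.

Row 1 ↔ basis 1, column 2 ↔ basis s, so (XᵀX)_{1,2} = Σᵢ s = (1)·(-2) + (1)·(0) + (1)·(2) + (1)·(3) + (1)·(5) = 8.

8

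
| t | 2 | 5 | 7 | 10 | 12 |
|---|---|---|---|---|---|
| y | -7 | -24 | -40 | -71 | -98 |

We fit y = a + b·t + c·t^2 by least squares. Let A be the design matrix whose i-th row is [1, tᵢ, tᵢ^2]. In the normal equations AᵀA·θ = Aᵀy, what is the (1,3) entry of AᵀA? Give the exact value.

Row 1 ↔ basis 1, column 3 ↔ basis t^2, so (AᵀA)_{1,3} = Σᵢ t^2 = (1)·(4) + (1)·(25) + (1)·(49) + (1)·(100) + (1)·(144) = 322.

322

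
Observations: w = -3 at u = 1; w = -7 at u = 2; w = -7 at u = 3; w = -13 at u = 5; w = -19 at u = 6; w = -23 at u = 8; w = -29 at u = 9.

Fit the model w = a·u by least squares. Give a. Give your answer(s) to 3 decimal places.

Setting ∂/∂a … = 0 gives: 220·a = -662.
Hence a = -662 / 220 ≈ -3.00909.

a = -3.009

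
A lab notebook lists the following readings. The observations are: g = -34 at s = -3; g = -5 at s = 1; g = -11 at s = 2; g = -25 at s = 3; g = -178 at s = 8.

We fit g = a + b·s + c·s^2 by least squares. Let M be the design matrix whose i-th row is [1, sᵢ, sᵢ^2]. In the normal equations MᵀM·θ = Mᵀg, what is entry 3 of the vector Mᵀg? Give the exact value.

-11972

Entry 3 ↔ basis s^2, so (Mᵀg)_{3} = Σᵢ (s^2)·gᵢ = (9)·(-34) + (1)·(-5) + (4)·(-11) + (9)·(-25) + (64)·(-178) = -11972.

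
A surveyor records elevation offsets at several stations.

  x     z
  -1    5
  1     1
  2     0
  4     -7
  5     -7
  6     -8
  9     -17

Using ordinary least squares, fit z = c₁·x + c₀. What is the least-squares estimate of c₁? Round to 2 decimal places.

Normal-equation sums: Σx·x = 164, Σx = 26, Σ1 = 7.
Moment sums: Σx·z = -268, Σz = -33.
So AᵀA·[c₁, c₀]ᵀ = Aᵀz: [[164, 26]; [26, 7]]·[c₁, c₀]ᵀ = [-268, -33]ᵀ.
Δ = 164·7 − 26² = 472.
c₁ = ((-268)·7 − 26·(-33))/472 = -509/236; c₀ = (164·(-33) − 26·(-268))/472 = 389/118.

c₁ = -2.16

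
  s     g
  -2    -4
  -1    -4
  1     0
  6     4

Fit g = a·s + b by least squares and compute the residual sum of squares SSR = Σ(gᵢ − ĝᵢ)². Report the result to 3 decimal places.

Compute the Gram sums: Σs·s = 42, Σs = 4, Σ1 = 4.
For Xᵀg: Σs·g = 36, Σg = -4.
XᵀX·[a, b]ᵀ = Xᵀg becomes [[42, 4]; [4, 4]]·[a, b]ᵀ = [36, -4]ᵀ.
Eliminating b: 4·(row 1) − 4·(row 2) gives 152·a = 4·36 − 4·(-4) = 160, so a = 20/19.
Then b = ((-4) − 4·(20/19))/4 = -39/19.
Residuals: 3/19, -17/19, 1, -5/19; SSR = 36/19.

SSR = 1.895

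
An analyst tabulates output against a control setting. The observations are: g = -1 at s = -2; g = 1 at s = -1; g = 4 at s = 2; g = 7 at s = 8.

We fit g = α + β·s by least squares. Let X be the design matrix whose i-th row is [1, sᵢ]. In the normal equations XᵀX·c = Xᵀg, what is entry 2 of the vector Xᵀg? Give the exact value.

Entry 2 ↔ basis s, so (Xᵀg)_{2} = Σᵢ (s)·gᵢ = (-2)·(-1) + (-1)·(1) + (2)·(4) + (8)·(7) = 65.

65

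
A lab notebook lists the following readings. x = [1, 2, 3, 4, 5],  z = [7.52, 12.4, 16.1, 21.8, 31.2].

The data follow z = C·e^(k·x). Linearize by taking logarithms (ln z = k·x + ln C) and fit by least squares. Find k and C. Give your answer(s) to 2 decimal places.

Linearized form: ln z = k·x + ln C. From the 5 transformed points,
AᵀA = [[55.0000, 15.0000]; [15.0000, 5]], rhs = [44.9191, 13.8364]ᵀ  (here Σx = 15.0000, Σ(x)² = 55.0000, Σln z = 13.8364, Σx·ln z = 44.9191).
Solving (det = 50.0000): k = 0.34099, ln C = 1.74431, so C = exp(1.74431) = 5.72193.

k = 0.34, C = 5.72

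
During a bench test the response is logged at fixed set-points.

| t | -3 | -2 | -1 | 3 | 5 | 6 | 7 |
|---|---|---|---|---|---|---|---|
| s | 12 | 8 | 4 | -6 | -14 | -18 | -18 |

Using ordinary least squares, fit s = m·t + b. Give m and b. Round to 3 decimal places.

Compute the Gram sums: Σt·t = 133, Σt = 15, Σ1 = 7.
Moment sums: Σt·s = -378, Σs = -32.
AᵀA·[m, b]ᵀ = Aᵀs becomes [[133, 15]; [15, 7]]·[m, b]ᵀ = [-378, -32]ᵀ.
Eliminating b: 7·(row 1) − 15·(row 2) gives 706·m = 7·(-378) − 15·(-32) = -2166, so m = -1083/353.
Then b = ((-32) − 15·(-1083/353))/7 = 707/353.

m = -3.068, b = 2.003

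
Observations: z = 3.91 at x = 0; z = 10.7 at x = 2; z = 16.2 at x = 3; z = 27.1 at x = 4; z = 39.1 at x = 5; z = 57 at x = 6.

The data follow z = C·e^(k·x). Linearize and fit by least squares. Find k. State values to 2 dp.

k = 0.45

With ln zᵢ as the transformed response and xᵢ as the regressor:
AᵀA = [[90.0000, 20.0000]; [20.0000, 6]], rhs = [68.8826, 17.5275]ᵀ  (here Σx = 20.0000, Σ(x)² = 90.0000, Σln z = 17.5275, Σx·ln z = 68.8826).
Δ = 90.0000·6 − (20.0000)² = 140.0000; k = (68.8826·6 − 20.0000·17.5275)/140.0000 = 0.44818, ln C = (90.0000·17.5275 − 20.0000·68.8826)/140.0000 = 1.42731.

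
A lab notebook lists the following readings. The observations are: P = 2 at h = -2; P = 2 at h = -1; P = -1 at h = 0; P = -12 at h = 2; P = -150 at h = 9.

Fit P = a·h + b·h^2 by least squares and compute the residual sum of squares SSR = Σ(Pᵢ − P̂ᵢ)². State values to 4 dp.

Compute the Gram sums: Σh·h = 90, Σh·h^2 = 728, Σh^2·h^2 = 6594.
For AᵀP: Σh·P = -1380, Σh^2·P = -12188.
Eliminating b: 6594·(row 1) − 728·(row 2) gives 63476·a = 6594·(-1380) − 728·(-12188) = -226856, so a = -8102/2267.
Then b = ((-12188) − 728·(-8102/2267))/6594 = -23070/15869.
Residuals: 10590/15869, -1906/15869, -1, 15280/15869, -1254/15869; SSR = 37977/15869.

SSR = 2.3932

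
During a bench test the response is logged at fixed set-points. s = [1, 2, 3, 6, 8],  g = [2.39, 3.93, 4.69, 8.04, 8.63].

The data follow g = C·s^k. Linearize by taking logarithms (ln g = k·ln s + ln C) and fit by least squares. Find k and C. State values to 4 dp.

k = 0.6317, C = 2.4340

Taking logs, ln g = k·ln s + ln C, so regress ln g on ln s.
Sums: Σln s = 5.6630, Σ(ln s)² = 9.2219, Σln g = 8.0250, Σln s·ln g = 10.8630.
Normal system: [[9.2219, 5.6630]; [5.6630, 5]]·[k, ln C]ᵀ = [10.8630, 8.0250]ᵀ.
Slope k = (n·Σln s·ln g − Σln s·Σln g)/(n·Σ(ln s)² − (Σln s)²) = (5·10.8630 − 5.6630·8.0250)/14.0403 = 0.63172; ln C = (Σln g − k·Σln s)/n = 0.88953, so C = exp(0.88953) = 2.43398.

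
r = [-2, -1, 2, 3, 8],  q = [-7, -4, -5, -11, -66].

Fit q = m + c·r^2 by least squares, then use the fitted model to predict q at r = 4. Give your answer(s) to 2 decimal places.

Normal-equation sums: Σ1 = 5, Σr^2 = 82, Σr^2·r^2 = 4210.
Right-hand side: Σq = -93, Σr^2·q = -4375.
Eliminating c: 4210·(row 1) − 82·(row 2) gives 14326·m = 4210·(-93) − 82·(-4375) = -32780, so m = -16390/7163.
Then c = ((-4375) − 82·(-16390/7163))/4210 = -14249/14326.
At r = 4: q̂ = (-16390/7163)·(1) + (-14249/14326)·(16) = -130382/7163.

q̂ = -18.20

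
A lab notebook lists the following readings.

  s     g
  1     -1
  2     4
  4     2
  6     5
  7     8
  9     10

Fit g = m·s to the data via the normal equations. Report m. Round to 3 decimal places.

Entries of MᵀM: Σs·s = 187.
For Mᵀg: Σs·g = 191.
MᵀM·[m]ᵀ = Mᵀg becomes [[187]]·[m]ᵀ = [191]ᵀ.
Hence m = 191 / 187 ≈ 1.02139.

m = 1.021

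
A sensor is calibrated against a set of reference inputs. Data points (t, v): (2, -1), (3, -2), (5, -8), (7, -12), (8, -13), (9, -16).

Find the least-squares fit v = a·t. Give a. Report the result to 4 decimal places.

a = -1.6379

Compute the Gram sums: Σt·t = 232.
Moment sums: Σt·v = -380.
Normal equations: [[232]]·[a]ᵀ = [-380]ᵀ.
Hence a = -380 / 232 ≈ -1.63793.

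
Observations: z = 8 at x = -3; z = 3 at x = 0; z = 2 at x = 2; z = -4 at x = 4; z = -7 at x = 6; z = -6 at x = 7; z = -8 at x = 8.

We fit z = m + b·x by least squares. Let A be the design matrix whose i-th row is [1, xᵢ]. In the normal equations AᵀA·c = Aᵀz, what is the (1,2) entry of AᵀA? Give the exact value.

24

Row 1 ↔ basis 1, column 2 ↔ basis x, so (AᵀA)_{1,2} = Σᵢ x = (1)·(-3) + (1)·(0) + (1)·(2) + (1)·(4) + (1)·(6) + (1)·(7) + (1)·(8) = 24.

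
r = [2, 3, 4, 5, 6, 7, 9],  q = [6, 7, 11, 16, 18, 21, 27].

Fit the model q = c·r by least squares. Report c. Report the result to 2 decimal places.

Sums needed: Σr·r = 220.
And Σr·q = 655.
So AᵀA·[c]ᵀ = Aᵀq: [[220]]·[c]ᵀ = [655]ᵀ.
c = 655/220 = 2.97727.

c = 2.98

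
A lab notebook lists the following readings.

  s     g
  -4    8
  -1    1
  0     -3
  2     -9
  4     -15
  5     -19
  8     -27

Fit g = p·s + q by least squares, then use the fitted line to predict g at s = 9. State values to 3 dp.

ĝ = -30.143

The normal equations are: 126·p + 14·q = -422;  14·p + 7·q = -64.
det = 126·7 − 14² = 686.
p = ((-422)·7 − 14·(-64))/686 = -3; q = (126·(-64) − 14·(-422))/686 = -22/7.
At s = 9: ĝ = (-3)·(9) + (-22/7)·(1) = -211/7.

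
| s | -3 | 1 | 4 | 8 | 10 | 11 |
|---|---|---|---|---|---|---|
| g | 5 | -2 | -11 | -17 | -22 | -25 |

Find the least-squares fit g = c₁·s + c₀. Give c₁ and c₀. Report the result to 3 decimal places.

c₁ = -2.122, c₀ = -1.039

Normal-equation sums: Σs·s = 311, Σs = 31, Σ1 = 6.
And Σs·g = -692, Σg = -72.
det = 311·6 − 31² = 905.
c₁ = ((-692)·6 − 31·(-72))/905 = -384/181; c₀ = (311·(-72) − 31·(-692))/905 = -188/181.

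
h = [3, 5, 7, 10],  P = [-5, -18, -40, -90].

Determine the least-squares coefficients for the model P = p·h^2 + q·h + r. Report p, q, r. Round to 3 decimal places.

p = -1.130, q = 2.550, r = -2.482

Compute the Gram sums: Σh^2·h^2 = 13107, Σh^2·h = 1495, Σh^2 = 183, Σh·h = 183, Σh = 25, Σ1 = 4.
And Σh^2·P = -11455, Σh·P = -1285, ΣP = -153.
So MᵀM·[p, q, r]ᵀ = MᵀP: [[13107, 1495, 183]; [1495, 183, 25]; [183, 25, 4]]·[p, q, r]ᵀ = [-11455, -1285, -153]ᵀ.
Inverting the 3×3 Gram matrix, [p, q, r]ᵀ = [-7409/6556, 16715/6556, -8137/3278]ᵀ.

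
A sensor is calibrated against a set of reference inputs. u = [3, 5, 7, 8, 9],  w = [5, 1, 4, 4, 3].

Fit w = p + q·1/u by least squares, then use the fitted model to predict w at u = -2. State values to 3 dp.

ŵ = -0.104

Compute the Gram sums: Σ1 = 5, Σ1/u = 2299/2520, Σ1/u·1/u = 1266841/6350400.
For Aᵀw: Σw = 17, Σ1/u·w = 229/70.
det = 5·(1266841/6350400) − (2299/2520)² = 262201/1587600.
p = (17·(1266841/6350400) − (2299/2520)·(229/70))/(262201/1587600) = 2583341/1048804; q = (5·(229/70) − (2299/2520)·17)/(262201/1587600) = 1346310/262201.
At u = -2: ŵ = (2583341/1048804)·(1) + (1346310/262201)·(-1/2) = -109279/1048804.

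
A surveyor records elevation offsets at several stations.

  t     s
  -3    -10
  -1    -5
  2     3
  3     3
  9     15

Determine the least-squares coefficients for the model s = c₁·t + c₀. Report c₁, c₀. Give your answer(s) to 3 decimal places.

c₁ = 2.060, c₀ = -2.919

Forming MᵀM = [[104, 10]; [10, 5]] and Mᵀs = [185, 6]ᵀ gives MᵀM·[c₁, c₀]ᵀ = Mᵀs.
Δ = 104·5 − 10² = 420.
c₁ = (185·5 − 10·6)/420 = 173/84; c₀ = (104·6 − 10·185)/420 = -613/210.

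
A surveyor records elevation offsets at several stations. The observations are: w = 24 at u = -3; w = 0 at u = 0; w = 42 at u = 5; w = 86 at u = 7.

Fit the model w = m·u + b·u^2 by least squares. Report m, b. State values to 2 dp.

m = -1.85, b = 2.03

Normal-equation sums: Σu·u = 83, Σu·u^2 = 441, Σu^2·u^2 = 3107.
Moment sums: Σu·w = 740, Σu^2·w = 5480.
Normal equations: [[83, 441]; [441, 3107]]·[m, b]ᵀ = [740, 5480]ᵀ.
det = 83·3107 − 441² = 63400.
m = (740·3107 − 441·5480)/63400 = -1175/634; b = (83·5480 − 441·740)/63400 = 1285/634.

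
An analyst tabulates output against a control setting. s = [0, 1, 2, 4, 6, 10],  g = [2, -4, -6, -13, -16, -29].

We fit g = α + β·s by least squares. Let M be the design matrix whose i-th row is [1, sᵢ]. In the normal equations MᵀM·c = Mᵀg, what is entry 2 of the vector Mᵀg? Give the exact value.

Entry 2 ↔ basis s, so (Mᵀg)_{2} = Σᵢ (s)·gᵢ = (0)·(2) + (1)·(-4) + (2)·(-6) + (4)·(-13) + (6)·(-16) + (10)·(-29) = -454.

-454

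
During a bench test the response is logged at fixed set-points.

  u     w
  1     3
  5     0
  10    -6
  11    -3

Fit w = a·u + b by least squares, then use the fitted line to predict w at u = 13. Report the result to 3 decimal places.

Normal-equation sums: Σu·u = 247, Σu = 27, Σ1 = 4.
For Xᵀw: Σu·w = -90, Σw = -6.
So XᵀX·[a, b]ᵀ = Xᵀw: [[247, 27]; [27, 4]]·[a, b]ᵀ = [-90, -6]ᵀ.
Eliminating b: 4·(row 1) − 27·(row 2) gives 259·a = 4·(-90) − 27·(-6) = -198, so a = -198/259.
Then b = ((-6) − 27·(-198/259))/4 = 948/259.
At u = 13: ŵ = (-198/259)·(13) + (948/259)·(1) = -1626/259.

ŵ = -6.278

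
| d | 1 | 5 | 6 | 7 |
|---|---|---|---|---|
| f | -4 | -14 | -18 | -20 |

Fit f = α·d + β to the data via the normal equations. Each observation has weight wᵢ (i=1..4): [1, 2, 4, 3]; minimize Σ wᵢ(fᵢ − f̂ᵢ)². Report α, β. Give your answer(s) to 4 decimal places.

Sums needed: Σwᵢ·d·d = 342, Σwᵢ·d = 56, Σwᵢ·1 = 10.
And Σwᵢ·d·f = -996, Σwᵢ·f = -164.
Δ = 342·10 − 56² = 284.
α = ((-996)·10 − 56·(-164))/284 = -194/71; β = (342·(-164) − 56·(-996))/284 = -78/71.

α = -2.7324, β = -1.0986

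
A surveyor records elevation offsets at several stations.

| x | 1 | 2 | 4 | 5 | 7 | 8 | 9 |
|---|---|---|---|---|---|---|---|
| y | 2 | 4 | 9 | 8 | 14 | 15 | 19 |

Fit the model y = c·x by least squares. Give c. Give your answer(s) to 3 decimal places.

From the data, Σx·x = 240.
For Mᵀy: Σx·y = 475.
MᵀM·[c]ᵀ = Mᵀy becomes [[240]]·[c]ᵀ = [475]ᵀ.
c = 475/240 = 1.97917.

c = 1.979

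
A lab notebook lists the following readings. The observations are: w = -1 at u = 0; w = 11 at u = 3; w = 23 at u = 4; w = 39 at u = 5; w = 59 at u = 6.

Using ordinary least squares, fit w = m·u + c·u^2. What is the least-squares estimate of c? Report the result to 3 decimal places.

The normal system AᵀA·[m, c]ᵀ = Aᵀw is [[86, 432]; [432, 2258]]·[m, c]ᵀ = [674, 3566]ᵀ.
Determinant 86·2258 − 432² = 7564.
m = (674·2258 − 432·3566)/7564 = -4655/1891; c = (86·3566 − 432·674)/7564 = 3877/1891.

c = 2.050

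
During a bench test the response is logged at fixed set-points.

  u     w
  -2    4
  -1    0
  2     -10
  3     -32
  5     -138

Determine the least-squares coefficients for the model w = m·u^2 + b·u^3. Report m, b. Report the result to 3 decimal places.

m = -0.761, b = -0.950

Forming AᵀA = [[739, 3367]; [3367, 16483]] and Aᵀw = [-3762, -18226]ᵀ gives AᵀA·[m, b]ᵀ = Aᵀw.
Eliminating b: 16483·(row 1) − 3367·(row 2) gives 844248·m = 16483·(-3762) − 3367·(-18226) = -642104, so m = -80263/105531.
Then b = ((-18226) − 3367·(-80263/105531))/16483 = -100295/105531.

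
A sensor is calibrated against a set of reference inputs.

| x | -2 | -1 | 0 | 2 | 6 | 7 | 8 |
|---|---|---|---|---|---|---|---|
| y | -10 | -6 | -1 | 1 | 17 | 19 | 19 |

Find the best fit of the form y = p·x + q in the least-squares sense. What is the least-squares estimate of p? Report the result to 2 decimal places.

Compute the Gram sums: Σx·x = 158, Σx = 20, Σ1 = 7.
For Aᵀy: Σx·y = 415, Σy = 39.
So AᵀA·[p, q]ᵀ = Aᵀy: [[158, 20]; [20, 7]]·[p, q]ᵀ = [415, 39]ᵀ.
Δ = 158·7 − 20² = 706.
p = (415·7 − 20·39)/706 = 2125/706; q = (158·39 − 20·415)/706 = -1069/353.

p = 3.01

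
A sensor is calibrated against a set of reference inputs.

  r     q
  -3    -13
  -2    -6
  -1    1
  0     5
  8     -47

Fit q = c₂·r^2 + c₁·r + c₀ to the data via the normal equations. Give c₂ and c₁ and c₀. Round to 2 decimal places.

The normal system MᵀM·[c₂, c₁, c₀]ᵀ = Mᵀq is [[4194, 476, 78]; [476, 78, 2]; [78, 2, 5]]·[c₂, c₁, c₀]ᵀ = [-3148, -326, -60]ᵀ.
Solving the 3×3 system (Gaussian elimination) gives c₂ = -45546/39991, c₁ = 105979/39991, c₀ = 188234/39991.

c₂ = -1.14, c₁ = 2.65, c₀ = 4.71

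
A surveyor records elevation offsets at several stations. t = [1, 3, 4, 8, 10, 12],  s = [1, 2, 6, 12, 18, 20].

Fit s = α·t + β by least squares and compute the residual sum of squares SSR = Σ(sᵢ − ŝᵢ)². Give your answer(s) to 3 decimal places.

Setting ∂/∂α … = 0 gives: 334·α + 38·β = 547;  38·α + 6·β = 59.
(Σt·t = 334, Σt = 38, Σ1 = 6, Σt·s = 547, Σs = 59.)
Eliminating β: 6·(row 1) − 38·(row 2) gives 560·α = 6·547 − 38·59 = 1040, so α = 13/7.
Then β = (59 − 38·(13/7))/6 = -27/14.
Residuals: 15/14, -23/14, 1/2, -13/14, 19/14, -5/14; SSR = 97/14.

SSR = 6.929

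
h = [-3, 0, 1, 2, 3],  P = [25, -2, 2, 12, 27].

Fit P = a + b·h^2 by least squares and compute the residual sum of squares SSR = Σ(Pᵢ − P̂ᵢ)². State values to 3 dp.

SSR = 3.781

Normal-equation sums: Σ1 = 5, Σh^2 = 23, Σh^2·h^2 = 179.
Right-hand side: ΣP = 64, Σh^2·P = 518.
MᵀM·[a, b]ᵀ = MᵀP becomes [[5, 23]; [23, 179]]·[a, b]ᵀ = [64, 518]ᵀ.
Eliminating b: 179·(row 1) − 23·(row 2) gives 366·a = 179·64 − 23·518 = -458, so a = -229/183.
Then b = (518 − 23·(-229/183))/179 = 559/183.
Residuals: -227/183, -137/183, 12/61, 63/61, 139/183; SSR = 692/183.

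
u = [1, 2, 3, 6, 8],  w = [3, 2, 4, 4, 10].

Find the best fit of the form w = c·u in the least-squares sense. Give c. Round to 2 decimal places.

c = 1.08

Normal-equation sums: Σu·u = 114.
Right-hand side: Σu·w = 123.
So XᵀX·[c]ᵀ = Xᵀw: [[114]]·[c]ᵀ = [123]ᵀ.
Hence c = 123 / 114 ≈ 1.07895.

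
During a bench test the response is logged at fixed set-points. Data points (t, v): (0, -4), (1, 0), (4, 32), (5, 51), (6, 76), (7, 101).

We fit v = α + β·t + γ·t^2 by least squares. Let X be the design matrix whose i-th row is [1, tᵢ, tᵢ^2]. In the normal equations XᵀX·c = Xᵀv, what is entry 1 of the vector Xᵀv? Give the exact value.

256

Entry 1 ↔ basis 1, so (Xᵀv)_{1} = Σᵢ vᵢ = (1)·(-4) + (1)·(0) + (1)·(32) + (1)·(51) + (1)·(76) + (1)·(101) = 256.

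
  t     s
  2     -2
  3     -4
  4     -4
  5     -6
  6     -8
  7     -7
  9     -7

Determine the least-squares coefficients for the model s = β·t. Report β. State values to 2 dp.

Setting ∂/∂β … = 0 gives: 220·β = -222.
(Σt·t = 220, Σt·s = -222.)
β = (-222)/220 = -1.00909.

β = -1.01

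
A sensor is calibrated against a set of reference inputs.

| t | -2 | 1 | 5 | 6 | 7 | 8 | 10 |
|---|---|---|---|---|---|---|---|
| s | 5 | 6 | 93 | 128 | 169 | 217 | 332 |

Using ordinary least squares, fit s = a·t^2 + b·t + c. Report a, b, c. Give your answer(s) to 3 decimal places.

a = 2.963, b = 3.512, c = 0.051

Sums needed: Σt^2·t^2 = 18435, Σt^2·t = 2189, Σt^2 = 279, Σt·t = 279, Σt = 35, Σ1 = 7.
And Σt^2·s = 62328, Σt·s = 7468, Σs = 950.
Normal equations: [[18435, 2189, 279]; [2189, 279, 35]; [279, 35, 7]]·[a, b, c]ᵀ = [62328, 7468, 950]ᵀ.
Inverting the 3×3 Gram matrix, [a, b, c]ᵀ = [675735/228041, 800787/228041, 11620/228041]ᵀ.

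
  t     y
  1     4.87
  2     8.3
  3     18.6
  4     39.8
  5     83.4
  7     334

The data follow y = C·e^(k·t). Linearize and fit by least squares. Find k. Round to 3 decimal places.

Taking logs, ln y = k·t + ln C, so regress ln y on t.
XᵀX = [[104.0000, 22.0000]; [22.0000, 6]], rhs = [92.1168, 20.5412]ᵀ  (here Σt = 22.0000, Σ(t)² = 104.0000, Σln y = 20.5412, Σt·ln y = 92.1168).
Solving (det = 140.0000): k = 0.71996, ln C = 0.78366.

k = 0.720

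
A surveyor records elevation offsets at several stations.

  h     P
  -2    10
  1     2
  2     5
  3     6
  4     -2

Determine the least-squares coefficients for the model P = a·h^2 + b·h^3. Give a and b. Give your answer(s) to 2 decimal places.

a = 1.87, b = -0.48

Compute the Gram sums: Σh^2·h^2 = 370, Σh^2·h^3 = 1268, Σh^3·h^3 = 4954.
For XᵀP: Σh^2·P = 84, Σh^3·P = -4.
Normal equations: [[370, 1268]; [1268, 4954]]·[a, b]ᵀ = [84, -4]ᵀ.
det = 370·4954 − 1268² = 225156.
a = (84·4954 − 1268·(-4))/225156 = 105302/56289; b = (370·(-4) − 1268·84)/225156 = -26998/56289.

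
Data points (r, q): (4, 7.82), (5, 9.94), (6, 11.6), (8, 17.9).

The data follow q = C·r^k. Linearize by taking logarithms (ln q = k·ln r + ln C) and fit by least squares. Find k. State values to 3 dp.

k = 1.180

With ln qᵢ as the transformed response and ln rᵢ as the regressor:
XᵀX = [[12.0466, 6.8669]; [6.8669, 4]], rhs = [16.9377, 9.6891]ᵀ  (here Σln r = 6.8669, Σ(ln r)² = 12.0466, Σln q = 9.6891, Σln r·ln q = 16.9377).
Δ = 12.0466·4 − (6.8669)² = 1.0316; k = (16.9377·4 − 6.8669·9.6891)/1.0316 = 1.17962, ln C = (12.0466·9.6891 − 6.8669·16.9377)/1.0316 = 0.39717.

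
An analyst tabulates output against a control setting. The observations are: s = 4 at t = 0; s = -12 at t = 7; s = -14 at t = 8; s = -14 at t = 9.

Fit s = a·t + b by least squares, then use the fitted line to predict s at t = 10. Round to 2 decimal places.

XᵀX·[a, b]ᵀ = Xᵀs reads: 194·a + 24·b = -322;  24·a + 4·b = -36.
Δ = 194·4 − 24² = 200.
a = ((-322)·4 − 24·(-36))/200 = -53/25; b = (194·(-36) − 24·(-322))/200 = 93/25.
At t = 10: ŝ = (-53/25)·(10) + (93/25)·(1) = -437/25.

ŝ = -17.48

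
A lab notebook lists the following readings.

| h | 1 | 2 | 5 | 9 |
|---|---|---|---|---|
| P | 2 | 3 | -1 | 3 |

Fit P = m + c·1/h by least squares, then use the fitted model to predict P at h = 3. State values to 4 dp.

Setting ∂/∂m … = 0 gives: 4·m + (163/90)·c = 7;  (163/90)·m + (10549/8100)·c = 109/30.
(Σ1 = 4, Σ1/h = 163/90, Σ1/h·1/h = 10549/8100, ΣP = 7, Σ1/h·P = 109/30.)
Eliminating c: (10549/8100)·(row 1) − (163/90)·(row 2) gives (5209/2700)·m = (10549/8100)·7 − (163/90)·(109/30) = 10271/4050, so m = 20542/15627.
Then c = ((109/30) − (163/90)·(20542/15627))/(10549/8100) = 5010/5209.
At h = 3: P̂ = (20542/15627)·(1) + (5010/5209)·(1/3) = 25552/15627.

P̂ = 1.6351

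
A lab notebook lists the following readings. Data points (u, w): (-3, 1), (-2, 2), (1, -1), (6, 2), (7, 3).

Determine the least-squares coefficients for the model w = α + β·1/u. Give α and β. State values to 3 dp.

α = 1.556, β = -1.641

MᵀM·[α, β]ᵀ = Mᵀw reads: 5·α + (10/21)·β = 7;  (10/21)·α + (1243/882)·β = -11/7.
(Σ1 = 5, Σ1/u = 10/21, Σ1/u·1/u = 1243/882, Σw = 7, Σ1/u·w = -11/7.)
Eliminating β: (1243/882)·(row 1) − (10/21)·(row 2) gives (2005/294)·α = (1243/882)·7 − (10/21)·(-11/7) = 9361/882, so α = 9361/6015.
Then β = ((-11/7) − (10/21)·(9361/6015))/(1243/882) = -658/401.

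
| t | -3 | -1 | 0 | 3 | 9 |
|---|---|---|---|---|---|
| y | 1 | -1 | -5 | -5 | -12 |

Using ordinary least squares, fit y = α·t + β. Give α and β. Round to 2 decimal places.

AᵀA·[α, β]ᵀ = Aᵀy reads: 100·α + 8·β = -125;  8·α + 5·β = -22.
Eliminating β: 5·(row 1) − 8·(row 2) gives 436·α = 5·(-125) − 8·(-22) = -449, so α = -449/436.
Then β = ((-22) − 8·(-449/436))/5 = -300/109.

α = -1.03, β = -2.75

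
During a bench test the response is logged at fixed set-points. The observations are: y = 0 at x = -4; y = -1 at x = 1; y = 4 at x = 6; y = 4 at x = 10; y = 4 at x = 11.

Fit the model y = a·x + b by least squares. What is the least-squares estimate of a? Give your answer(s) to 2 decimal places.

a = 0.34

Entries of MᵀM: Σx·x = 274, Σx = 24, Σ1 = 5.
For Mᵀy: Σx·y = 107, Σy = 11.
MᵀM·[a, b]ᵀ = Mᵀy becomes [[274, 24]; [24, 5]]·[a, b]ᵀ = [107, 11]ᵀ.
Determinant 274·5 − 24² = 794.
a = (107·5 − 24·11)/794 = 271/794; b = (274·11 − 24·107)/794 = 223/397.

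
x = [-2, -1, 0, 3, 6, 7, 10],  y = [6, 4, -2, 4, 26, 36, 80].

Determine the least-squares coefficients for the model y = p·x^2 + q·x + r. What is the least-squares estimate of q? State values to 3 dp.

The normal system MᵀM·[p, q, r]ᵀ = Mᵀy is [[13795, 1577, 199]; [1577, 199, 23]; [199, 23, 7]]·[p, q, r]ᵀ = [10764, 1204, 154]ᵀ.
Row-reducing yields p = 2543/2691, q = -11405/8073, r = -1802/8073.

q = -1.413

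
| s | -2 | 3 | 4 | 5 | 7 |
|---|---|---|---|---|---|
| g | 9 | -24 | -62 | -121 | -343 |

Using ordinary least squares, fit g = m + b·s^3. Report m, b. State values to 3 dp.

m = 2.571, b = -1.005

The normal equations are: 5·m + 551·b = -541;  551·m + 138163·b = -137462.
Determinant 5·138163 − 551² = 387214.
m = ((-541)·138163 − 551·(-137462))/387214 = 995379/387214; b = (5·(-137462) − 551·(-541))/387214 = -389219/387214.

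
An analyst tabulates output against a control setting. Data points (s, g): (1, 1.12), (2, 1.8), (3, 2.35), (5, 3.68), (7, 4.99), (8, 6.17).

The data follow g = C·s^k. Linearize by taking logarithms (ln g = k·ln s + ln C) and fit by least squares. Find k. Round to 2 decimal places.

Linearized form: ln g = k·ln s + ln C. From the 6 transformed points,
AᵀA = [[12.3883, 7.4265]; [7.4265, 6]], rhs = [10.3549, 6.2856]ᵀ  (here Σln s = 7.4265, Σ(ln s)² = 12.3883, Σln g = 6.2856, Σln s·ln g = 10.3549).
Δ = 12.3883·6 − (7.4265)² = 19.1764; k = (10.3549·6 − 7.4265·6.2856)/19.1764 = 0.80565, ln C = (12.3883·6.2856 − 7.4265·10.3549)/19.1764 = 0.05040.

k = 0.81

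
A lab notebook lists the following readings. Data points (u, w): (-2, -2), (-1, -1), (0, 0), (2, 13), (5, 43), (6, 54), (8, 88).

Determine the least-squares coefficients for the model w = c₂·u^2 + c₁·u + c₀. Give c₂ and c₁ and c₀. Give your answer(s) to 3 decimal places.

c₂ = 0.895, c₁ = 3.629, c₀ = 1.389

Forming AᵀA = [[6050, 852, 134]; [852, 134, 18]; [134, 18, 7]] and Aᵀw = [8694, 1274, 195]ᵀ gives AᵀA·[c₂, c₁, c₀]ᵀ = Aᵀw.
Solving the 3×3 system (Gaussian elimination) gives c₂ = 75492/84329, c₁ = 306032/84329, c₀ = 117093/84329.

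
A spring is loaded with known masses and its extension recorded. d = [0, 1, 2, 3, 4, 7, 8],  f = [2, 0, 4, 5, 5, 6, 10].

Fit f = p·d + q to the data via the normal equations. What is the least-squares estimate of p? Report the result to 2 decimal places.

p = 0.94

Setting ∂/∂p … = 0 gives: 143·p + 25·q = 165;  25·p + 7·q = 32.
Determinant 143·7 − 25² = 376.
p = (165·7 − 25·32)/376 = 355/376; q = (143·32 − 25·165)/376 = 451/376.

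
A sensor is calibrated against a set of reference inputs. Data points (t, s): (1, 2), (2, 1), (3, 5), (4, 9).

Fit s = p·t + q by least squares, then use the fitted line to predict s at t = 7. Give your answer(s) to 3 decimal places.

From the data, Σt·t = 30, Σt = 10, Σ1 = 4.
For Xᵀs: Σt·s = 55, Σs = 17.
So XᵀX·[p, q]ᵀ = Xᵀs: [[30, 10]; [10, 4]]·[p, q]ᵀ = [55, 17]ᵀ.
Eliminating q: 4·(row 1) − 10·(row 2) gives 20·p = 4·55 − 10·17 = 50, so p = 5/2.
Then q = (17 − 10·(5/2))/4 = -2.
At t = 7: ŝ = (5/2)·(7) + (-2)·(1) = 31/2.

ŝ = 15.500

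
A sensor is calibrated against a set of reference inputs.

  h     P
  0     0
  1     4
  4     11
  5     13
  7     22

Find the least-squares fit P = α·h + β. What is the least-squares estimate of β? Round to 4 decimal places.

β = 0.0663

The normal system AᵀA·[α, β]ᵀ = AᵀP is [[91, 17]; [17, 5]]·[α, β]ᵀ = [267, 50]ᵀ.
det = 91·5 − 17² = 166.
α = (267·5 − 17·50)/166 = 485/166; β = (91·50 − 17·267)/166 = 11/166.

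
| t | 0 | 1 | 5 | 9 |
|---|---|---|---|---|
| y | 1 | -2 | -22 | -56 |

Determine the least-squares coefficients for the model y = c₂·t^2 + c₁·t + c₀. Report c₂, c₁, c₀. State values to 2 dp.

The normal equations are: 7187·c₂ + 855·c₁ + 107·c₀ = -5088;  855·c₂ + 107·c₁ + 15·c₀ = -616;  107·c₂ + 15·c₁ + 4·c₀ = -79.
Inverting the 3×3 Gram matrix, [c₂, c₁, c₀]ᵀ = [-2941/6796, -16523/6796, 1603/1699]ᵀ.

c₂ = -0.43, c₁ = -2.43, c₀ = 0.94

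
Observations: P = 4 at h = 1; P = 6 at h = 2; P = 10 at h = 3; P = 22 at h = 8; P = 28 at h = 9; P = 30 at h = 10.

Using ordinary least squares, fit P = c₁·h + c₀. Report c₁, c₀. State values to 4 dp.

c₁ = 2.8903, c₀ = 0.7699

The normal system XᵀX·[c₁, c₀]ᵀ = XᵀP is [[259, 33]; [33, 6]]·[c₁, c₀]ᵀ = [774, 100]ᵀ.
Eliminating c₀: 6·(row 1) − 33·(row 2) gives 465·c₁ = 6·774 − 33·100 = 1344, so c₁ = 448/155.
Then c₀ = (100 − 33·(448/155))/6 = 358/465.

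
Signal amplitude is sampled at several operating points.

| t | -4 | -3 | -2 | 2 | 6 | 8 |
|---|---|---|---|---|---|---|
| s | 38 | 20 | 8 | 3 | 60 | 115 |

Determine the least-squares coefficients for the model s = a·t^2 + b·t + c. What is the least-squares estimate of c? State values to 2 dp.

With design matrix M, MᵀM = [[5761, 637, 133]; [637, 133, 7]; [133, 7, 6]] and Mᵀs = [10352, 1058, 244]ᵀ.
Solving the 3×3 system (Gaussian elimination) gives a = 34925/16996, b = -29515/16996, c = -3469/1214.

c = -2.86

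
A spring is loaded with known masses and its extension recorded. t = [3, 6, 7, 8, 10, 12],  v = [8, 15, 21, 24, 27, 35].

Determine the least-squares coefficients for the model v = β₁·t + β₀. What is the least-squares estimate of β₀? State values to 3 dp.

With design matrix X, XᵀX = [[402, 46]; [46, 6]] and Xᵀv = [1143, 130]ᵀ.
Δ = 402·6 − 46² = 296.
β₁ = (1143·6 − 46·130)/296 = 439/148; β₀ = (402·130 − 46·1143)/296 = -159/148.

β₀ = -1.074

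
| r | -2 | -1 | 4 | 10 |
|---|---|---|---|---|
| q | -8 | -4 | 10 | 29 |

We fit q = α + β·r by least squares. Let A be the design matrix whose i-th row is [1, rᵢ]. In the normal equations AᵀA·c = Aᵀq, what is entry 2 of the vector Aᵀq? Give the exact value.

350

Entry 2 ↔ basis r, so (Aᵀq)_{2} = Σᵢ (r)·qᵢ = (-2)·(-8) + (-1)·(-4) + (4)·(10) + (10)·(29) = 350.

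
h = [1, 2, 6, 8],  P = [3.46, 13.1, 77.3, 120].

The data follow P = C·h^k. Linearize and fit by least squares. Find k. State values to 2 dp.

Taking logs, ln P = k·ln h + ln C, so regress ln P on ln h.
Σln h = 4.5643, Σ(ln h)² = 8.0149, Σln P = 12.9491, Σln h·ln P = 19.5285.
Normal system: [[8.0149, 4.5643]; [4.5643, 4]]·[k, ln C]ᵀ = [19.5285, 12.9491]ᵀ.
Solving (det = 11.2265): k = 1.69333, ln C = 1.30503.

k = 1.69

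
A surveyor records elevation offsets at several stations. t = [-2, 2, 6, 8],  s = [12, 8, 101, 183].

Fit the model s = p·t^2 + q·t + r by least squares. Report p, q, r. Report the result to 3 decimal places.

p = 3.010, q = -0.943, r = -1.980

From the data, Σt^2·t^2 = 5424, Σt^2·t = 728, Σt^2 = 108, Σt·t = 108, Σt = 14, Σ1 = 4.
Moment sums: Σt^2·s = 15428, Σt·s = 2062, Σs = 304.
So AᵀA·[p, q, r]ᵀ = Aᵀs: [[5424, 728, 108]; [728, 108, 14]; [108, 14, 4]]·[p, q, r]ᵀ = [15428, 2062, 304]ᵀ.
Row-reducing yields p = 9585/3184, q = -1501/1592, r = -394/199.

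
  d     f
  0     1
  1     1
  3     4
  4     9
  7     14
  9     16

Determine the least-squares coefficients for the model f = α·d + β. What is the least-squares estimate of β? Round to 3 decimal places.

The normal equations are: 156·α + 24·β = 291;  24·α + 6·β = 45.
Eliminating β: 6·(row 1) − 24·(row 2) gives 360·α = 6·291 − 24·45 = 666, so α = 37/20.
Then β = (45 − 24·(37/20))/6 = 1/10.

β = 0.100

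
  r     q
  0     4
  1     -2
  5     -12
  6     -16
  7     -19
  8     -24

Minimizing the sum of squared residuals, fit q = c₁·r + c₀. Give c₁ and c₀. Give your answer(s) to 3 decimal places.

Compute the Gram sums: Σr·r = 175, Σr = 27, Σ1 = 6.
For Mᵀq: Σr·q = -483, Σq = -69.
det = 175·6 − 27² = 321.
c₁ = ((-483)·6 − 27·(-69))/321 = -345/107; c₀ = (175·(-69) − 27·(-483))/321 = 322/107.

c₁ = -3.224, c₀ = 3.009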